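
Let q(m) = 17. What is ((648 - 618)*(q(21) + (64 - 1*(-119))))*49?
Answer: 294000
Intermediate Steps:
((648 - 618)*(q(21) + (64 - 1*(-119))))*49 = ((648 - 618)*(17 + (64 - 1*(-119))))*49 = (30*(17 + (64 + 119)))*49 = (30*(17 + 183))*49 = (30*200)*49 = 6000*49 = 294000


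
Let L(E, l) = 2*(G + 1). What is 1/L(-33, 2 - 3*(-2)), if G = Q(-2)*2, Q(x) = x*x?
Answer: 1/18 ≈ 0.055556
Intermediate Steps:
Q(x) = x²
G = 8 (G = (-2)²*2 = 4*2 = 8)
L(E, l) = 18 (L(E, l) = 2*(8 + 1) = 2*9 = 18)
1/L(-33, 2 - 3*(-2)) = 1/18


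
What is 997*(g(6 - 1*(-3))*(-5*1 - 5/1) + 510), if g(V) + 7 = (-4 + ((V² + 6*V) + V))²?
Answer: -194833740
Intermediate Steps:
g(V) = -7 + (-4 + V² + 7*V)² (g(V) = -7 + (-4 + ((V² + 6*V) + V))² = -7 + (-4 + (V² + 7*V))² = -7 + (-4 + V² + 7*V)²)
997*(g(6 - 1*(-3))*(-5*1 - 5/1) + 510) = 997*((-7 + (-4 + (6 - 1*(-3))² + 7*(6 - 1*(-3)))²)*(-5*1 - 5/1) + 510) = 997*((-7 + (-4 + (6 + 3)² + 7*(6 + 3))²)*(-5 - 5*1) + 510) = 997*((-7 + (-4 + 9² + 7*9)²)*(-5 - 5) + 510) = 997*((-7 + (-4 + 81 + 63)²)*(-10) + 510) = 997*((-7 + 140²)*(-10) + 510) = 997*((-7 + 19600)*(-10) + 510) = 997*(19593*(-10) + 510) = 997*(-195930 + 510) = 997*(-195420) = -194833740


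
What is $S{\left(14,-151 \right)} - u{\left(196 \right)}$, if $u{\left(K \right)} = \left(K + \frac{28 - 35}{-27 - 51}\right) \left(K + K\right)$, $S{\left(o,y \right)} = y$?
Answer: $- \frac{3003709}{39} \approx -77018.0$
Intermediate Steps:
$u{\left(K \right)} = 2 K \left(\frac{7}{78} + K\right)$ ($u{\left(K \right)} = \left(K - \frac{7}{-78}\right) 2 K = \left(K - - \frac{7}{78}\right) 2 K = \left(K + \frac{7}{78}\right) 2 K = \left(\frac{7}{78} + K\right) 2 K = 2 K \left(\frac{7}{78} + K\right)$)
$S{\left(14,-151 \right)} - u{\left(196 \right)} = -151 - \frac{1}{39} \cdot 196 \left(7 + 78 \cdot 196\right) = -151 - \frac{1}{39} \cdot 196 \left(7 + 15288\right) = -151 - \frac{1}{39} \cdot 196 \cdot 15295 = -151 - \frac{2997820}{39} = - \frac{3003709}{39}$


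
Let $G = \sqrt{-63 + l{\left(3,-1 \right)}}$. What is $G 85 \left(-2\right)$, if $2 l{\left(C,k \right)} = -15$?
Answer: $- 85 i \sqrt{282} \approx - 1427.4 i$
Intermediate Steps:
$l{\left(C,k \right)} = - \frac{15}{2}$ ($l{\left(C,k \right)} = \frac{1}{2} \left(-15\right) = - \frac{15}{2}$)
$G = \frac{i \sqrt{282}}{2}$ ($G = \sqrt{-63 - \frac{15}{2}} = \sqrt{- \frac{141}{2}} = \frac{i \sqrt{282}}{2} \approx 8.3964 i$)
$G 85 \left(-2\right) = \frac{i \sqrt{282}}{2} \cdot 85 \left(-2\right) = \frac{i \sqrt{282}}{2} \left(-170\right) = - 85 i \sqrt{282}$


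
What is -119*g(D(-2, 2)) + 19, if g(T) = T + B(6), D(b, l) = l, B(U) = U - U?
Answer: -219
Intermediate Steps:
B(U) = 0
g(T) = T (g(T) = T + 0 = T)
-119*g(D(-2, 2)) + 19 = -119*2 + 19 = -238 + 19 = -219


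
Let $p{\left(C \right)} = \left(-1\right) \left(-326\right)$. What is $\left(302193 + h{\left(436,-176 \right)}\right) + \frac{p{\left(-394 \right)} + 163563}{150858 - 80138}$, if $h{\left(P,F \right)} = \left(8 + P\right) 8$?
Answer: $\frac{21622450289}{70720} \approx 3.0575 \cdot 10^{5}$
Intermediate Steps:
$p{\left(C \right)} = 326$
$h{\left(P,F \right)} = 64 + 8 P$
$\left(302193 + h{\left(436,-176 \right)}\right) + \frac{p{\left(-394 \right)} + 163563}{150858 - 80138} = \left(302193 + \left(64 + 8 \cdot 436\right)\right) + \frac{326 + 163563}{150858 - 80138} = \left(302193 + \left(64 + 3488\right)\right) + \frac{163889}{70720} = \left(302193 + 3552\right) + 163889 \cdot \frac{1}{70720} = 305745 + \frac{163889}{70720} = \frac{21622450289}{70720}$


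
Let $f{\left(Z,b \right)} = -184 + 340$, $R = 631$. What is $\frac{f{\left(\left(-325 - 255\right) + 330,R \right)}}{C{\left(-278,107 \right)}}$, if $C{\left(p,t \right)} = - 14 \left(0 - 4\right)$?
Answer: $\frac{39}{14} \approx 2.7857$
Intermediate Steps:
$C{\left(p,t \right)} = 56$ ($C{\left(p,t \right)} = \left(-14\right) \left(-4\right) = 56$)
$f{\left(Z,b \right)} = 156$
$\frac{f{\left(\left(-325 - 255\right) + 330,R \right)}}{C{\left(-278,107 \right)}} = \frac{156}{56} = 156 \cdot \frac{1}{56} = \frac{39}{14}$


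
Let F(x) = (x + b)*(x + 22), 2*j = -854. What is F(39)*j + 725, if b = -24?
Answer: -389980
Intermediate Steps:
j = -427 (j = (½)*(-854) = -427)
F(x) = (-24 + x)*(22 + x) (F(x) = (x - 24)*(x + 22) = (-24 + x)*(22 + x))
F(39)*j + 725 = (-528 + 39² - 2*39)*(-427) + 725 = (-528 + 1521 - 78)*(-427) + 725 = 915*(-427) + 725 = -390705 + 725 = -389980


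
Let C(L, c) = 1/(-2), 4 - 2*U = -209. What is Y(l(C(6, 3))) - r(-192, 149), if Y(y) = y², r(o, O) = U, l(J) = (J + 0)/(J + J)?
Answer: -425/4 ≈ -106.25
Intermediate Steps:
U = 213/2 (U = 2 - ½*(-209) = 2 + 209/2 = 213/2 ≈ 106.50)
C(L, c) = -½
l(J) = ½ (l(J) = J/((2*J)) = J*(1/(2*J)) = ½)
r(o, O) = 213/2
Y(l(C(6, 3))) - r(-192, 149) = (½)² - 1*213/2 = ¼ - 213/2 = -425/4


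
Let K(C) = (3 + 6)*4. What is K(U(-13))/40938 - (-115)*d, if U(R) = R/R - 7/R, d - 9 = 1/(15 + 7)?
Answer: 156144487/150106 ≈ 1040.2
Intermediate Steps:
d = 199/22 (d = 9 + 1/(15 + 7) = 9 + 1/22 = 199/22 ≈ 9.0455)
U(R) = 1 - 7/R
K(C) = 36 (K(C) = 9*4 = 36)
K(U(-13))/40938 - (-115)*d = 36/40938 - (-115)*199/22 = 36*(1/40938) - 1*(-22885/22) = 6/6823 + 22885/22 = 156144487/150106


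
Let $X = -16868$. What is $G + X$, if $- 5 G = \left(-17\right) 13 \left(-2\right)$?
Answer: $- \frac{84782}{5} \approx -16956.0$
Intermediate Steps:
$G = - \frac{442}{5}$ ($G = - \frac{\left(-17\right) 13 \left(-2\right)}{5} = - \frac{\left(-221\right) \left(-2\right)}{5} = \left(- \frac{1}{5}\right) 442 = - \frac{442}{5} \approx -88.4$)
$G + X = - \frac{442}{5} - 16868 = - \frac{84782}{5}$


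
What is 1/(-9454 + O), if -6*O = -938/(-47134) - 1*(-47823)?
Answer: -70701/1231929809 ≈ -5.7390e-5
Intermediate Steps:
O = -563522555/70701 (O = -(-938/(-47134) - 1*(-47823))/6 = -(-938*(-1/47134) + 47823)/6 = -(469/23567 + 47823)/6 = -⅙*1127045110/23567 = -563522555/70701 ≈ -7970.5)
1/(-9454 + O) = 1/(-9454 - 563522555/70701) = 1/(-1231929809/70701) = -70701/1231929809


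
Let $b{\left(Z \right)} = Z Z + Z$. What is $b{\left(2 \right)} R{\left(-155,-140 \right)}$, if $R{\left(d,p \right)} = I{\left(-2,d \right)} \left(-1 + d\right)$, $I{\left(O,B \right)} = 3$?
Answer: $-2808$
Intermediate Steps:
$b{\left(Z \right)} = Z + Z^{2}$ ($b{\left(Z \right)} = Z^{2} + Z = Z + Z^{2}$)
$R{\left(d,p \right)} = -3 + 3 d$ ($R{\left(d,p \right)} = 3 \left(-1 + d\right) = -3 + 3 d$)
$b{\left(2 \right)} R{\left(-155,-140 \right)} = 2 \left(1 + 2\right) \left(-3 + 3 \left(-155\right)\right) = 2 \cdot 3 \left(-3 - 465\right) = 6 \left(-468\right) = -2808$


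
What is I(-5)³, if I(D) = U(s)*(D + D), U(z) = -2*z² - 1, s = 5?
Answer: 132651000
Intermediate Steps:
U(z) = -1 - 2*z²
I(D) = -102*D (I(D) = (-1 - 2*5²)*(D + D) = (-1 - 2*25)*(2*D) = (-1 - 50)*(2*D) = -102*D)
I(-5)³ = (-102*(-5))³ = 510³ = 132651000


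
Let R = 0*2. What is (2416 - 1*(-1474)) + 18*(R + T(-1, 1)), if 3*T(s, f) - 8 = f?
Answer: 3944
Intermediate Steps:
R = 0
T(s, f) = 8/3 + f/3
(2416 - 1*(-1474)) + 18*(R + T(-1, 1)) = (2416 - 1*(-1474)) + 18*(0 + (8/3 + (1/3)*1)) = (2416 + 1474) + 18*(0 + (8/3 + 1/3)) = 3890 + 18*(0 + 3) = 3890 + 18*3 = 3890 + 54 = 3944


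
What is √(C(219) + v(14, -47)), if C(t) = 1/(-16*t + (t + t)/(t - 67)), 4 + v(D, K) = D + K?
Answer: I*√3593505665/9855 ≈ 6.0828*I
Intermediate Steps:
v(D, K) = -4 + D + K (v(D, K) = -4 + (D + K) = -4 + D + K)
C(t) = 1/(-16*t + 2*t/(-67 + t)) (C(t) = 1/(-16*t + (2*t)/(-67 + t)) = 1/(-16*t + 2*t/(-67 + t)))
√(C(219) + v(14, -47)) = √((½)*(67 - 1*219)/(219*(-537 + 8*219)) + (-4 + 14 - 47)) = √((½)*(1/219)*(67 - 219)/(-537 + 1752) - 37) = √((½)*(1/219)*(-152)/1215 - 37) = √((½)*(1/219)*(1/1215)*(-152) - 37) = √(-76/266085 - 37) = √(-9845221/266085) = I*√3593505665/9855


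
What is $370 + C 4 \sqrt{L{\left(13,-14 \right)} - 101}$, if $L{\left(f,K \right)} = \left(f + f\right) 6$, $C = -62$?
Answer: $370 - 248 \sqrt{55} \approx -1469.2$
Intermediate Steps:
$L{\left(f,K \right)} = 12 f$ ($L{\left(f,K \right)} = 2 f 6 = 12 f$)
$370 + C 4 \sqrt{L{\left(13,-14 \right)} - 101} = 370 + \left(-62\right) 4 \sqrt{12 \cdot 13 - 101} = 370 - 248 \sqrt{156 - 101} = 370 - 248 \sqrt{55}$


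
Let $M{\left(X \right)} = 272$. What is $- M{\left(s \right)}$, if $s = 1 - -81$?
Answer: $-272$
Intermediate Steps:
$s = 82$ ($s = 1 + 81 = 82$)
$- M{\left(s \right)} = \left(-1\right) 272 = -272$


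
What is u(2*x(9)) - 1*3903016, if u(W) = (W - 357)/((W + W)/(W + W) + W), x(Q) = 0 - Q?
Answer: -66350897/17 ≈ -3.9030e+6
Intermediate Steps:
x(Q) = -Q
u(W) = (-357 + W)/(1 + W) (u(W) = (-357 + W)/((2*W)/((2*W)) + W) = (-357 + W)/((2*W)*(1/(2*W)) + W) = (-357 + W)/(1 + W))
u(2*x(9)) - 1*3903016 = (-357 + 2*(-1*9))/(1 + 2*(-1*9)) - 1*3903016 = (-357 + 2*(-9))/(1 + 2*(-9)) - 3903016 = (-357 - 18)/(1 - 18) - 3903016 = -375/(-17) - 3903016 = -1/17*(-375) - 3903016 = 375/17 - 3903016 = -66350897/17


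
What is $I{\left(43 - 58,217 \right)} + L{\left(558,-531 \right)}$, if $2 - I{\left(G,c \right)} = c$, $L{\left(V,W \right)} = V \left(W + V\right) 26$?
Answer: $391501$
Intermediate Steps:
$L{\left(V,W \right)} = 26 V \left(V + W\right)$ ($L{\left(V,W \right)} = V \left(V + W\right) 26 = 26 V \left(V + W\right)$)
$I{\left(G,c \right)} = 2 - c$
$I{\left(43 - 58,217 \right)} + L{\left(558,-531 \right)} = \left(2 - 217\right) + 26 \cdot 558 \left(558 - 531\right) = \left(2 - 217\right) + 26 \cdot 558 \cdot 27 = -215 + 391716 = 391501$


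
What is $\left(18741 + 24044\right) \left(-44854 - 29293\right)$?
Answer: $-3172379395$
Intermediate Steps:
$\left(18741 + 24044\right) \left(-44854 - 29293\right) = 42785 \left(-74147\right) = -3172379395$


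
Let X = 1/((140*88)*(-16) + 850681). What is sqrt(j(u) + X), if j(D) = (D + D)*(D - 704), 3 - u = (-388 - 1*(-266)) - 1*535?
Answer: I*sqrt(24808406239622119)/653561 ≈ 241.0*I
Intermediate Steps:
X = 1/653561 (X = 1/(12320*(-16) + 850681) = 1/(-197120 + 850681) = 1/653561 ≈ 1.5301e-6)
u = 660 (u = 3 - ((-388 - 1*(-266)) - 1*535) = 3 - ((-388 + 266) - 535) = 3 - (-122 - 535) = 3 - 1*(-657) = 3 + 657 = 660)
j(D) = 2*D*(-704 + D) (j(D) = (2*D)*(-704 + D) = 2*D*(-704 + D))
sqrt(j(u) + X) = sqrt(2*660*(-704 + 660) + 1/653561) = sqrt(2*660*(-44) + 1/653561) = sqrt(-58080 + 1/653561) = sqrt(-37958822879/653561) = I*sqrt(24808406239622119)/653561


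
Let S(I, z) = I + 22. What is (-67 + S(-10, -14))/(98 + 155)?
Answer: -5/23 ≈ -0.21739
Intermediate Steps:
S(I, z) = 22 + I
(-67 + S(-10, -14))/(98 + 155) = (-67 + (22 - 10))/(98 + 155) = (-67 + 12)/253 = -55*1/253 = -5/23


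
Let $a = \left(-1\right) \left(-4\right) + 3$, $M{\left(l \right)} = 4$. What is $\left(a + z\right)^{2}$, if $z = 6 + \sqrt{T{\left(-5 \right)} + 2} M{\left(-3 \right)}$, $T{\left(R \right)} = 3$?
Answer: $249 + 104 \sqrt{5} \approx 481.55$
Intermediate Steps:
$a = 7$ ($a = 4 + 3 = 7$)
$z = 6 + 4 \sqrt{5}$ ($z = 6 + \sqrt{3 + 2} \cdot 4 = 6 + \sqrt{5} \cdot 4 = 6 + 4 \sqrt{5} \approx 14.944$)
$\left(a + z\right)^{2} = \left(7 + \left(6 + 4 \sqrt{5}\right)\right)^{2} = \left(13 + 4 \sqrt{5}\right)^{2}$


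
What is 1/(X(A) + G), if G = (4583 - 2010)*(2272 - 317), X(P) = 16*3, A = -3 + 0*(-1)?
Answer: 1/5030263 ≈ 1.9880e-7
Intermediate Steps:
A = -3 (A = -3 + 0 = -3)
X(P) = 48
G = 5030215 (G = 2573*1955 = 5030215)
1/(X(A) + G) = 1/(48 + 5030215) = 1/5030263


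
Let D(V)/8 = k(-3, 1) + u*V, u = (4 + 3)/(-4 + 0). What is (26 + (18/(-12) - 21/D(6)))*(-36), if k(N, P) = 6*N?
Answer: -16821/19 ≈ -885.32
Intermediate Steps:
u = -7/4 (u = 7/(-4) = 7*(-¼) = -7/4 ≈ -1.7500)
D(V) = -144 - 14*V (D(V) = 8*(6*(-3) - 7*V/4) = 8*(-18 - 7*V/4) = -144 - 14*V)
(26 + (18/(-12) - 21/D(6)))*(-36) = (26 + (18/(-12) - 21/(-144 - 14*6)))*(-36) = (26 + (18*(-1/12) - 21/(-144 - 84)))*(-36) = (26 + (-3/2 - 21/(-228)))*(-36) = (26 + (-3/2 - 21*(-1/228)))*(-36) = (26 + (-3/2 + 7/76))*(-36) = (26 - 107/76)*(-36) = (1869/76)*(-36) = -16821/19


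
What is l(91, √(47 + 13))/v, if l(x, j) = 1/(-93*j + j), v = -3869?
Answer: √15/10678440 ≈ 3.6269e-7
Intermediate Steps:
l(x, j) = -1/(92*j) (l(x, j) = 1/(-92*j) = -1/(92*j))
l(91, √(47 + 13))/v = -1/(92*√(47 + 13))/(-3869) = -√15/30/92*(-1/3869) = -√15/2760*(-1/3869) = √15/10678440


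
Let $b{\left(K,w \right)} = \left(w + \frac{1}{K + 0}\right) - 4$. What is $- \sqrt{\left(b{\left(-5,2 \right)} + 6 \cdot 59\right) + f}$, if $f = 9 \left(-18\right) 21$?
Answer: $- \frac{i \sqrt{76255}}{5} \approx - 55.229 i$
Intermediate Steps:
$f = -3402$ ($f = \left(-162\right) 21 = -3402$)
$b{\left(K,w \right)} = -4 + w + \frac{1}{K}$ ($b{\left(K,w \right)} = \left(w + \frac{1}{K}\right) - 4 = -4 + w + \frac{1}{K}$)
$- \sqrt{\left(b{\left(-5,2 \right)} + 6 \cdot 59\right) + f} = - \sqrt{\left(\left(-4 + 2 + \frac{1}{-5}\right) + 6 \cdot 59\right) - 3402} = - \sqrt{\left(\left(-4 + 2 - \frac{1}{5}\right) + 354\right) - 3402} = - \sqrt{\left(- \frac{11}{5} + 354\right) - 3402} = - \sqrt{\frac{1759}{5} - 3402} = - \sqrt{- \frac{15251}{5}} = - \frac{i \sqrt{76255}}{5}$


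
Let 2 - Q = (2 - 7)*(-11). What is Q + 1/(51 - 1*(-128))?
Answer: -9486/179 ≈ -52.994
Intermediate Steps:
Q = -53 (Q = 2 - (2 - 7)*(-11) = 2 - (-5)*(-11) = 2 - 1*55 = 2 - 55 = -53)
Q + 1/(51 - 1*(-128)) = -53 + 1/(51 - 1*(-128)) = -53 + 1/(51 + 128) = -53 + 1/179 = -9486/179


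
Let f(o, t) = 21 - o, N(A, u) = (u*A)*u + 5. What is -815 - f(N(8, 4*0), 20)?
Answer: -831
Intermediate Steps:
N(A, u) = 5 + A*u² (N(A, u) = (A*u)*u + 5 = A*u² + 5 = 5 + A*u²)
-815 - f(N(8, 4*0), 20) = -815 - (21 - (5 + 8*(4*0)²)) = -815 - (21 - (5 + 8*0²)) = -815 - (21 - (5 + 8*0)) = -815 - (21 - (5 + 0)) = -815 - (21 - 1*5) = -815 - (21 - 5) = -815 - 1*16 = -815 - 16 = -831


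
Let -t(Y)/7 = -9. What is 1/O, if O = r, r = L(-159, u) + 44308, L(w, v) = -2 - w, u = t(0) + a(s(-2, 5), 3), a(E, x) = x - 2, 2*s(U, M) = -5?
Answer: 1/44465 ≈ 2.2490e-5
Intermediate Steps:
t(Y) = 63 (t(Y) = -7*(-9) = 63)
s(U, M) = -5/2 (s(U, M) = (½)*(-5) = -5/2)
a(E, x) = -2 + x
u = 64 (u = 63 + (-2 + 3) = 63 + 1 = 64)
r = 44465 (r = (-2 - 1*(-159)) + 44308 = (-2 + 159) + 44308 = 157 + 44308 = 44465)
O = 44465
1/O = 1/44465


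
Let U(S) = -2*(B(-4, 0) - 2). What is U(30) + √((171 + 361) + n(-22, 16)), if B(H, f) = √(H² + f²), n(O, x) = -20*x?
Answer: -4 + 2*√53 ≈ 10.560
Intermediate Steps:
U(S) = -4 (U(S) = -2*(√((-4)² + 0²) - 2) = -2*(√(16 + 0) - 2) = -2*(√16 - 2) = -2*(4 - 2) = -2*2 = -4)
U(30) + √((171 + 361) + n(-22, 16)) = -4 + √((171 + 361) - 20*16) = -4 + √(532 - 320) = -4 + √212 = -4 + 2*√53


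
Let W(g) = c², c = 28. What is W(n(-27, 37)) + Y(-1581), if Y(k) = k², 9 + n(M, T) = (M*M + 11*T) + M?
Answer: 2500345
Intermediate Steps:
n(M, T) = -9 + M + M² + 11*T (n(M, T) = -9 + ((M*M + 11*T) + M) = -9 + ((M² + 11*T) + M) = -9 + (M + M² + 11*T) = -9 + M + M² + 11*T)
W(g) = 784 (W(g) = 28² = 784)
W(n(-27, 37)) + Y(-1581) = 784 + (-1581)² = 784 + 2499561 = 2500345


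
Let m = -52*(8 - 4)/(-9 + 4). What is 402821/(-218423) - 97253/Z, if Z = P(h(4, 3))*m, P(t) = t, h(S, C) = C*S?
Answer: -8247453947/41937216 ≈ -196.66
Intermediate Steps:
m = 208/5 (m = -208/(-5) = -208*(-1)/5 = -52*(-⅘) = 208/5 ≈ 41.600)
Z = 2496/5 (Z = (3*4)*(208/5) = 12*(208/5) = 2496/5 ≈ 499.20)
402821/(-218423) - 97253/Z = 402821/(-218423) - 97253/2496/5 = 402821*(-1/218423) - 97253*5/2496 = -402821/218423 - 37405/192 = -8247453947/41937216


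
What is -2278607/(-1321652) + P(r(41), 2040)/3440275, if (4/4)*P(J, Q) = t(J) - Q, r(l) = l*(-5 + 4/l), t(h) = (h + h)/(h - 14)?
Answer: 1684813314575779/977571961874500 ≈ 1.7235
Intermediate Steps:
t(h) = 2*h/(-14 + h) (t(h) = (2*h)/(-14 + h) = 2*h/(-14 + h))
P(J, Q) = -Q + 2*J/(-14 + J) (P(J, Q) = 2*J/(-14 + J) - Q = -Q + 2*J/(-14 + J))
-2278607/(-1321652) + P(r(41), 2040)/3440275 = -2278607/(-1321652) + ((2*(4 - 5*41) - 1*2040*(-14 + (4 - 5*41)))/(-14 + (4 - 5*41)))/3440275 = -2278607*(-1/1321652) + ((2*(4 - 205) - 1*2040*(-14 + (4 - 205)))/(-14 + (4 - 205)))*(1/3440275) = 2278607/1321652 + ((2*(-201) - 1*2040*(-14 - 201))/(-14 - 201))*(1/3440275) = 2278607/1321652 + ((-402 - 1*2040*(-215))/(-215))*(1/3440275) = 2278607/1321652 - (-402 + 438600)/215*(1/3440275) = 2278607/1321652 - 1/215*438198*(1/3440275) = 2278607/1321652 - 438198/215*1/3440275 = 2278607/1321652 - 438198/739659125 = 1684813314575779/977571961874500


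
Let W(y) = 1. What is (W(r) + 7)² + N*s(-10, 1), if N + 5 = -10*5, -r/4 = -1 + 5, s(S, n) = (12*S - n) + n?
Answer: 6664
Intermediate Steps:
s(S, n) = 12*S (s(S, n) = (-n + 12*S) + n = 12*S)
r = -16 (r = -4*(-1 + 5) = -4*4 = -16)
N = -55 (N = -5 - 10*5 = -5 - 50 = -55)
(W(r) + 7)² + N*s(-10, 1) = (1 + 7)² - 660*(-10) = 8² - 55*(-120) = 64 + 6600 = 6664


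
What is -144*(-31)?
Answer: 4464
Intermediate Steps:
-144*(-31) = 4464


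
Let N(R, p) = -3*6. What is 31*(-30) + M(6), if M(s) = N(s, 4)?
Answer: -948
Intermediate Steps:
N(R, p) = -18
M(s) = -18
31*(-30) + M(6) = 31*(-30) - 18 = -930 - 18 = -948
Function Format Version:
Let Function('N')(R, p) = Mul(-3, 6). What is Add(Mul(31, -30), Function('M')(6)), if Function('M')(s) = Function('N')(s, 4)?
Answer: -948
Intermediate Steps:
Function('N')(R, p) = -18
Function('M')(s) = -18
Add(Mul(31, -30), Function('M')(6)) = Add(Mul(31, -30), -18) = Add(-930, -18) = -948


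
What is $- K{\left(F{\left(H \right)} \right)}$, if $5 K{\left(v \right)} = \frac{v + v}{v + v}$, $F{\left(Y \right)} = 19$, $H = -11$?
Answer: $- \frac{1}{5} \approx -0.2$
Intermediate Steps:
$K{\left(v \right)} = \frac{1}{5}$ ($K{\left(v \right)} = \frac{\left(v + v\right) \frac{1}{v + v}}{5} = \frac{2 v \frac{1}{2 v}}{5} = \frac{1}{5} \cdot 1 = \frac{1}{5}$)
$- K{\left(F{\left(H \right)} \right)} = \left(-1\right) \frac{1}{5} = - \frac{1}{5}$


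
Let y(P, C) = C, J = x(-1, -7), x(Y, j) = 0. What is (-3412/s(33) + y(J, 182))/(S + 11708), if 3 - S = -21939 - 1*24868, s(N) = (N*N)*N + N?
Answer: 1635782/526223115 ≈ 0.0031085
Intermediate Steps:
J = 0
s(N) = N + N³ (s(N) = N²*N + N = N³ + N = N + N³)
S = 46810 (S = 3 - (-21939 - 1*24868) = 3 - (-21939 - 24868) = 3 - 1*(-46807) = 3 + 46807 = 46810)
(-3412/s(33) + y(J, 182))/(S + 11708) = (-3412/(33 + 33³) + 182)/(46810 + 11708) = (-3412/(33 + 35937) + 182)/58518 = (-3412/35970 + 182)*(1/58518) = (-3412*1/35970 + 182)*(1/58518) = (-1706/17985 + 182)*(1/58518) = (3271564/17985)*(1/58518) = 1635782/526223115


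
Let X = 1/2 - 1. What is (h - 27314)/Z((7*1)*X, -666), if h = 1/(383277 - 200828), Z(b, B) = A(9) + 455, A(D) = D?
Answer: -4983411985/84656336 ≈ -58.866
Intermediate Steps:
X = -½ (X = ½ - 1 = -½ ≈ -0.50000)
Z(b, B) = 464 (Z(b, B) = 9 + 455 = 464)
h = 1/182449 ≈ 5.4810e-6
(h - 27314)/Z((7*1)*X, -666) = (1/182449 - 27314)/464 = -4983411985/182449*1/464 = -4983411985/84656336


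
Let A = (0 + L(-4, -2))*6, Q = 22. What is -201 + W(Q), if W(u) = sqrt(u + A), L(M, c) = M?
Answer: -201 + I*sqrt(2) ≈ -201.0 + 1.4142*I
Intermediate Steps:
A = -24 (A = (0 - 4)*6 = -4*6 = -24)
W(u) = sqrt(-24 + u) (W(u) = sqrt(u - 24) = sqrt(-24 + u))
-201 + W(Q) = -201 + sqrt(-24 + 22) = -201 + sqrt(-2) = -201 + I*sqrt(2)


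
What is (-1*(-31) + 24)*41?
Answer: 2255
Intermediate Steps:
(-1*(-31) + 24)*41 = (31 + 24)*41 = 55*41 = 2255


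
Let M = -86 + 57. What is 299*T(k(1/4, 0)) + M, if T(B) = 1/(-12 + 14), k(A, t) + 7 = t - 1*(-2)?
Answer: 241/2 ≈ 120.50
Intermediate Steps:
k(A, t) = -5 + t (k(A, t) = -7 + (t - 1*(-2)) = -7 + (t + 2) = -7 + (2 + t) = -5 + t)
T(B) = 1/2
M = -29
299*T(k(1/4, 0)) + M = 299*(1/2) - 29 = 299/2 - 29 = 241/2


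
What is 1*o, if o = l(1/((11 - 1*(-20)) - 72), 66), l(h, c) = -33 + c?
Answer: 33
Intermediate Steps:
o = 33 (o = -33 + 66 = 33)
1*o = 1*33 = 33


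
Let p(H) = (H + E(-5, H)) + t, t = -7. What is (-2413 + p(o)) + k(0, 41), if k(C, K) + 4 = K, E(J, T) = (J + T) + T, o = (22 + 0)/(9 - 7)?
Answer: -2355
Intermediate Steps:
o = 11 (o = 22/2 = 22*(1/2) = 11)
E(J, T) = J + 2*T
k(C, K) = -4 + K
p(H) = -12 + 3*H (p(H) = (H + (-5 + 2*H)) - 7 = (-5 + 3*H) - 7 = -12 + 3*H)
(-2413 + p(o)) + k(0, 41) = (-2413 + (-12 + 3*11)) + (-4 + 41) = (-2413 + (-12 + 33)) + 37 = (-2413 + 21) + 37 = -2392 + 37 = -2355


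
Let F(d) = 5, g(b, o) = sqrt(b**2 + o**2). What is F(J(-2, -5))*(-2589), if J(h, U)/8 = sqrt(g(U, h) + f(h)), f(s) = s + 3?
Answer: -12945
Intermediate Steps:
f(s) = 3 + s
J(h, U) = 8*sqrt(3 + h + sqrt(U**2 + h**2)) (J(h, U) = 8*sqrt(sqrt(U**2 + h**2) + (3 + h)) = 8*sqrt(3 + h + sqrt(U**2 + h**2)))
F(J(-2, -5))*(-2589) = 5*(-2589) = -12945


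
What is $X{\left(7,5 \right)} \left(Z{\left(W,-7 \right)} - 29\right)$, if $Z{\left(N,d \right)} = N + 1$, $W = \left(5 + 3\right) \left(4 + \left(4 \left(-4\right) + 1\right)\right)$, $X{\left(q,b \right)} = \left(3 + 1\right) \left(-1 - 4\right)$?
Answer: $2320$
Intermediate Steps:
$X{\left(q,b \right)} = -20$ ($X{\left(q,b \right)} = 4 \left(-5\right) = -20$)
$W = -88$ ($W = 8 \left(4 + \left(-16 + 1\right)\right) = 8 \left(4 - 15\right) = 8 \left(-11\right) = -88$)
$Z{\left(N,d \right)} = 1 + N$
$X{\left(7,5 \right)} \left(Z{\left(W,-7 \right)} - 29\right) = - 20 \left(\left(1 - 88\right) - 29\right) = - 20 \left(-87 - 29\right) = \left(-20\right) \left(-116\right) = 2320$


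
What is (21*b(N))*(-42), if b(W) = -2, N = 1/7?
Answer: 1764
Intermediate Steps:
N = ⅐ ≈ 0.14286
(21*b(N))*(-42) = (21*(-2))*(-42) = -42*(-42) = 1764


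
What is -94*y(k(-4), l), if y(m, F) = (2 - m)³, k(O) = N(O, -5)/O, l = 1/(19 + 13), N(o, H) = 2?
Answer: -5875/4 ≈ -1468.8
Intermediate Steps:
l = 1/32 ≈ 0.031250
k(O) = 2/O
-94*y(k(-4), l) = -(-94)*(-2 + 2/(-4))³ = -(-94)*(-2 + 2*(-¼))³ = -(-94)*(-2 - ½)³ = -(-94)*(-5/2)³ = -(-94)*(-125)/8 = -94*125/8 = -5875/4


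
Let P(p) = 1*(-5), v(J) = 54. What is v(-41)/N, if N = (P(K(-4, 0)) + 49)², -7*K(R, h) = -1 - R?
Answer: 27/968 ≈ 0.027893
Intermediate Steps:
K(R, h) = ⅐ + R/7 (K(R, h) = -(-1 - R)/7 = ⅐ + R/7)
P(p) = -5
N = 1936 (N = (-5 + 49)² = 44² = 1936)
v(-41)/N = 54/1936 = 54*(1/1936) = 27/968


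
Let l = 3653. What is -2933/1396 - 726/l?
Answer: -11727745/5099588 ≈ -2.2997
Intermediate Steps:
-2933/1396 - 726/l = -2933/1396 - 726/3653 = -11727745/5099588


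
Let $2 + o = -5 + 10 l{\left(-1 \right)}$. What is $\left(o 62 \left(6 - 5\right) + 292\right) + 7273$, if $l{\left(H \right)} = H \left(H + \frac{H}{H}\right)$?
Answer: $7131$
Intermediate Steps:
$l{\left(H \right)} = H \left(1 + H\right)$ ($l{\left(H \right)} = H \left(H + 1\right) = H \left(1 + H\right)$)
$o = -7$ ($o = -2 - \left(5 - 10 \left(- (1 - 1)\right)\right) = -2 - \left(5 - 10 \left(\left(-1\right) 0\right)\right) = -2 + \left(-5 + 10 \cdot 0\right) = -2 + \left(-5 + 0\right) = -2 - 5 = -7$)
$\left(o 62 \left(6 - 5\right) + 292\right) + 7273 = \left(- 7 \cdot 62 \left(6 - 5\right) + 292\right) + 7273 = \left(- 7 \cdot 62 \cdot 1 + 292\right) + 7273 = \left(\left(-7\right) 62 + 292\right) + 7273 = \left(-434 + 292\right) + 7273 = -142 + 7273 = 7131$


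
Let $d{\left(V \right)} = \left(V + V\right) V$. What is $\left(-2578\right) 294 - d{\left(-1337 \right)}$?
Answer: $-4333070$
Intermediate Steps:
$d{\left(V \right)} = 2 V^{2}$ ($d{\left(V \right)} = 2 V V = 2 V^{2}$)
$\left(-2578\right) 294 - d{\left(-1337 \right)} = \left(-2578\right) 294 - 2 \left(-1337\right)^{2} = -757932 - 2 \cdot 1787569 = -757932 - 3575138 = -4333070$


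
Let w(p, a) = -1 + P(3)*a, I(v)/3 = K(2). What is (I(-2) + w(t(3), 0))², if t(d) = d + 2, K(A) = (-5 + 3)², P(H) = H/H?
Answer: 121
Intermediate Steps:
P(H) = 1
K(A) = 4 (K(A) = (-2)² = 4)
t(d) = 2 + d
I(v) = 12 (I(v) = 3*4 = 12)
w(p, a) = -1 + a (w(p, a) = -1 + 1*a = -1 + a)
(I(-2) + w(t(3), 0))² = (12 + (-1 + 0))² = (12 - 1)² = 11² = 121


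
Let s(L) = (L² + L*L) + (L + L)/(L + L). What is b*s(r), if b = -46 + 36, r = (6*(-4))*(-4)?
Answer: -184330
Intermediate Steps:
r = 96 (r = -24*(-4) = 96)
s(L) = 1 + 2*L² (s(L) = (L² + L²) + (2*L)/((2*L)) = 2*L² + (2*L)*(1/(2*L)) = 2*L² + 1 = 1 + 2*L²)
b = -10
b*s(r) = -10*(1 + 2*96²) = -10*(1 + 2*9216) = -10*(1 + 18432) = -10*18433 = -184330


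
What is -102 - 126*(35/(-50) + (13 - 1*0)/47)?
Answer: -11433/235 ≈ -48.651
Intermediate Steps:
-102 - 126*(35/(-50) + (13 - 1*0)/47) = -102 - 126*(35*(-1/50) + (13 + 0)*(1/47)) = -102 - 126*(-7/10 + 13*(1/47)) = -102 - 126*(-7/10 + 13/47) = -102 - 126*(-199/470) = -102 + 12537/235 = -11433/235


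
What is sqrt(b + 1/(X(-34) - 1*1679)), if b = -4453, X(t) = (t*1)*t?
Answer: 2*I*sqrt(304506290)/523 ≈ 66.731*I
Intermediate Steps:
X(t) = t**2 (X(t) = t*t = t**2)
sqrt(b + 1/(X(-34) - 1*1679)) = sqrt(-4453 + 1/((-34)**2 - 1*1679)) = sqrt(-4453 + 1/(1156 - 1679)) = sqrt(-4453 + 1/(-523)) = sqrt(-4453 - 1/523) = sqrt(-2328920/523) = 2*I*sqrt(304506290)/523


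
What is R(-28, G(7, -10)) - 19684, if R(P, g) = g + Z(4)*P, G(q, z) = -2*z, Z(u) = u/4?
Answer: -19692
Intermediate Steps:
Z(u) = u/4 (Z(u) = u*(1/4) = u/4)
R(P, g) = P + g (R(P, g) = g + ((1/4)*4)*P = g + 1*P = g + P = P + g)
R(-28, G(7, -10)) - 19684 = (-28 - 2*(-10)) - 19684 = (-28 + 20) - 19684 = -8 - 19684 = -19692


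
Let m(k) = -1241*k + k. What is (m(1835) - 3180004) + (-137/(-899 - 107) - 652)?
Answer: -5488792199/1006 ≈ -5.4561e+6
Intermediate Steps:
m(k) = -1240*k
(m(1835) - 3180004) + (-137/(-899 - 107) - 652) = (-1240*1835 - 3180004) + (-137/(-899 - 107) - 652) = (-2275400 - 3180004) + (-137/(-1006) - 652) = -5455404 + (-1/1006*(-137) - 652) = -5455404 + (137/1006 - 652) = -5455404 - 655775/1006 = -5488792199/1006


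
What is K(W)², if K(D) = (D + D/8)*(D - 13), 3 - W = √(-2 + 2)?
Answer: 18225/16 ≈ 1139.1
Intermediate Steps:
W = 3 (W = 3 - √(-2 + 2) = 3 - √0 = 3 - 1*0 = 3 + 0 = 3)
K(D) = 9*D*(-13 + D)/8 (K(D) = (D + D*(⅛))*(-13 + D) = (D + D/8)*(-13 + D) = (9*D/8)*(-13 + D) = 9*D*(-13 + D)/8)
K(W)² = ((9/8)*3*(-13 + 3))² = ((9/8)*3*(-10))² = (-135/4)² = 18225/16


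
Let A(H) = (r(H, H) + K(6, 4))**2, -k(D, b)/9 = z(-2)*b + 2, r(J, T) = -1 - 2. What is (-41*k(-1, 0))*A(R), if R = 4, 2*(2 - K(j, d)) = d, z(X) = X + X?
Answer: 6642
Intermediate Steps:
z(X) = 2*X
r(J, T) = -3
K(j, d) = 2 - d/2
k(D, b) = -18 + 36*b (k(D, b) = -9*((2*(-2))*b + 2) = -9*(-4*b + 2) = -9*(2 - 4*b) = -18 + 36*b)
A(H) = 9 (A(H) = (-3 + (2 - 1/2*4))**2 = (-3 + (2 - 2))**2 = (-3 + 0)**2 = (-3)**2 = 9)
(-41*k(-1, 0))*A(R) = -41*(-18 + 36*0)*9 = -41*(-18 + 0)*9 = -41*(-18)*9 = 738*9 = 6642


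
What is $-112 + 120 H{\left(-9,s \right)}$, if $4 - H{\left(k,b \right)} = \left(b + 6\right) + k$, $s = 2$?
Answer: $488$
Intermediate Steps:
$H{\left(k,b \right)} = -2 - b - k$ ($H{\left(k,b \right)} = 4 - \left(\left(b + 6\right) + k\right) = 4 - \left(\left(6 + b\right) + k\right) = 4 - \left(6 + b + k\right) = -2 - b - k$)
$-112 + 120 H{\left(-9,s \right)} = -112 + 120 \left(-2 - 2 - -9\right) = -112 + 120 \left(-2 - 2 + 9\right) = -112 + 120 \cdot 5 = -112 + 600 = 488$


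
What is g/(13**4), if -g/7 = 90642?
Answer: -634494/28561 ≈ -22.215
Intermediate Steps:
g = -634494 (g = -7*90642 = -634494)
g/(13**4) = -634494/(13**4) = -634494/28561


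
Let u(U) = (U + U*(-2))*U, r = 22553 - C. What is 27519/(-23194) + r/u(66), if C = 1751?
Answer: -25098098/4209711 ≈ -5.9620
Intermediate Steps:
r = 20802 (r = 22553 - 1*1751 = 22553 - 1751 = 20802)
u(U) = -U² (u(U) = (U - 2*U)*U = (-U)*U = -U²)
27519/(-23194) + r/u(66) = 27519/(-23194) + 20802/((-1*66²)) = 27519*(-1/23194) + 20802/((-1*4356)) = -27519/23194 + 20802/(-4356) = -27519/23194 + 20802*(-1/4356) = -27519/23194 - 3467/726 = -25098098/4209711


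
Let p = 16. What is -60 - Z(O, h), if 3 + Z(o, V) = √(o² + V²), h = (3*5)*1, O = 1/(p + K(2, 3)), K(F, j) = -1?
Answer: -57 - √50626/15 ≈ -72.000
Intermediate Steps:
O = 1/15 (O = 1/(16 - 1) = 1/15 ≈ 0.066667)
h = 15 (h = 15*1 = 15)
Z(o, V) = -3 + √(V² + o²) (Z(o, V) = -3 + √(o² + V²) = -3 + √(V² + o²))
-60 - Z(O, h) = -60 - (-3 + √(15² + (1/15)²)) = -60 - (-3 + √(225 + 1/225)) = -60 - (-3 + √(50626/225)) = -60 - (-3 + √50626/15) = -60 + (3 - √50626/15) = -57 - √50626/15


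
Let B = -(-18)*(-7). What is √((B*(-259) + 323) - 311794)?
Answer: I*√278837 ≈ 528.05*I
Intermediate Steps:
B = -126 (B = -1*126 = -126)
√((B*(-259) + 323) - 311794) = √((-126*(-259) + 323) - 311794) = √((32634 + 323) - 311794) = √(32957 - 311794) = √(-278837) = I*√278837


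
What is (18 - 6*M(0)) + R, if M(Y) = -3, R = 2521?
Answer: 2557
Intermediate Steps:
(18 - 6*M(0)) + R = (18 - 6*(-3)) + 2521 = (18 + 18) + 2521 = 36 + 2521 = 2557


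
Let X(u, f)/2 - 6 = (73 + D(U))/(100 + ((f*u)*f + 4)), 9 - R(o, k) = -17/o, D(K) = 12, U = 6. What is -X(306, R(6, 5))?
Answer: -206240/17181 ≈ -12.004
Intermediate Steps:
R(o, k) = 9 + 17/o (R(o, k) = 9 - (-17)/o = 9 + 17/o)
X(u, f) = 12 + 170/(104 + u*f²) (X(u, f) = 12 + 2*((73 + 12)/(100 + ((f*u)*f + 4))) = 12 + 2*(85/(100 + (u*f² + 4))) = 12 + 2*(85/(100 + (4 + u*f²))) = 12 + 2*(85/(104 + u*f²)) = 12 + 170/(104 + u*f²))
-X(306, R(6, 5)) = -2*(709 + 6*306*(9 + 17/6)²)/(104 + 306*(9 + 17/6)²) = -2*(709 + 6*306*(71/6)²)/(104 + 306*(71/6)²) = -2*(709 + 6*306*(5041/36))/(104 + 306*(5041/36)) = -2*(709 + 257091)/(104 + 85697/2) = -2*257800/85905/2 = -2*2*257800/85905 = -1*206240/17181 = -206240/17181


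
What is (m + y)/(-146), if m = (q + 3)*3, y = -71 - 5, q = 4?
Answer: 55/146 ≈ 0.37671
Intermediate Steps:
y = -76
m = 21 (m = (4 + 3)*3 = 7*3 = 21)
(m + y)/(-146) = (21 - 76)/(-146) = -1/146*(-55) = 55/146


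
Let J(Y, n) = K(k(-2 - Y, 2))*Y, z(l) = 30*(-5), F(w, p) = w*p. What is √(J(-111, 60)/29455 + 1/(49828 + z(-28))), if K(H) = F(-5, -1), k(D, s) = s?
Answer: I*√1612040667470966/292653098 ≈ 0.13719*I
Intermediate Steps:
F(w, p) = p*w
z(l) = -150
K(H) = 5 (K(H) = -1*(-5) = 5)
J(Y, n) = 5*Y
√(J(-111, 60)/29455 + 1/(49828 + z(-28))) = √((5*(-111))/29455 + 1/(49828 - 150)) = √(-555*1/29455 + 1/49678) = √(-111/5891 + 1/49678) = √(-5508367/292653098) = I*√1612040667470966/292653098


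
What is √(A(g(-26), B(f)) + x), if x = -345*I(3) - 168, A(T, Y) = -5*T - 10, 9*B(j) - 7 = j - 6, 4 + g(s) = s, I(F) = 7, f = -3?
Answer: I*√2443 ≈ 49.427*I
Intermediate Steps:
g(s) = -4 + s
B(j) = ⅑ + j/9 (B(j) = 7/9 + (j - 6)/9 = 7/9 + (-6 + j)/9 = 7/9 + (-⅔ + j/9) = ⅑ + j/9)
A(T, Y) = -10 - 5*T
x = -2583 (x = -345*7 - 168 = -2415 - 168 = -2583)
√(A(g(-26), B(f)) + x) = √((-10 - 5*(-4 - 26)) - 2583) = √((-10 - 5*(-30)) - 2583) = √((-10 + 150) - 2583) = √(140 - 2583) = √(-2443) = I*√2443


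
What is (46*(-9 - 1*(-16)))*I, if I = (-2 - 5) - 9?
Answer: -5152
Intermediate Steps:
I = -16 (I = -7 - 9 = -16)
(46*(-9 - 1*(-16)))*I = (46*(-9 - 1*(-16)))*(-16) = (46*(-9 + 16))*(-16) = (46*7)*(-16) = 322*(-16) = -5152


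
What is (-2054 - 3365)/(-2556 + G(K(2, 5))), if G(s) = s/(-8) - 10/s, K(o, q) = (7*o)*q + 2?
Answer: 195084/92345 ≈ 2.1126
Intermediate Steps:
K(o, q) = 2 + 7*o*q (K(o, q) = 7*o*q + 2 = 2 + 7*o*q)
G(s) = -10/s - s/8 (G(s) = s*(-⅛) - 10/s = -s/8 - 10/s = -10/s - s/8)
(-2054 - 3365)/(-2556 + G(K(2, 5))) = (-2054 - 3365)/(-2556 + (-10/(2 + 7*2*5) - (2 + 7*2*5)/8)) = -5419/(-2556 + (-10/(2 + 70) - (2 + 70)/8)) = -5419/(-2556 + (-10/72 - ⅛*72)) = -5419/(-2556 + (-10*1/72 - 9)) = -5419/(-2556 + (-5/36 - 9)) = -5419/(-2556 - 329/36) = -5419/(-92345/36) = -5419*(-36/92345) = 195084/92345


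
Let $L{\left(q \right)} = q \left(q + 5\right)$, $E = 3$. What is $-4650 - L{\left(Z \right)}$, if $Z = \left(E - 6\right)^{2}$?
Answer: $-4776$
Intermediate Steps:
$Z = 9$ ($Z = \left(3 - 6\right)^{2} = \left(-3\right)^{2} = 9$)
$L{\left(q \right)} = q \left(5 + q\right)$
$-4650 - L{\left(Z \right)} = -4650 - 9 \left(5 + 9\right) = -4650 - 9 \cdot 14 = -4650 - 126 = -4776$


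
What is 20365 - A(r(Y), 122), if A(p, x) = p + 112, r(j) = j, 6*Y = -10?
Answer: 60764/3 ≈ 20255.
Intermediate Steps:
Y = -5/3 (Y = (⅙)*(-10) = -5/3 ≈ -1.6667)
A(p, x) = 112 + p
20365 - A(r(Y), 122) = 20365 - (112 - 5/3) = 20365 - 1*331/3 = 20365 - 331/3 = 60764/3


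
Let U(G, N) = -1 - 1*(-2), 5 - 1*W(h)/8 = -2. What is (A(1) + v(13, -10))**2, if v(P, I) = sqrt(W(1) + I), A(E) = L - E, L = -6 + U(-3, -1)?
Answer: (6 - sqrt(46))**2 ≈ 0.61204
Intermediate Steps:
W(h) = 56 (W(h) = 40 - 8*(-2) = 40 + 16 = 56)
U(G, N) = 1 (U(G, N) = -1 + 2 = 1)
L = -5 (L = -6 + 1 = -5)
A(E) = -5 - E
v(P, I) = sqrt(56 + I)
(A(1) + v(13, -10))**2 = ((-5 - 1*1) + sqrt(56 - 10))**2 = ((-5 - 1) + sqrt(46))**2 = (-6 + sqrt(46))**2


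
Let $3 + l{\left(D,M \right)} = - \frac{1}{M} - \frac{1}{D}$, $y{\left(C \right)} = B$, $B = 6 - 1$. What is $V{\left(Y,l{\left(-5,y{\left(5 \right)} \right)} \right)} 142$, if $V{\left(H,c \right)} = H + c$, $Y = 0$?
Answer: $-426$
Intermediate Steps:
$B = 5$ ($B = 6 - 1 = 5$)
$y{\left(C \right)} = 5$
$l{\left(D,M \right)} = -3 - \frac{1}{D} - \frac{1}{M}$ ($l{\left(D,M \right)} = -3 - \left(\frac{1}{D} + \frac{1}{M}\right) = -3 - \frac{1}{D} - \frac{1}{M}$)
$V{\left(Y,l{\left(-5,y{\left(5 \right)} \right)} \right)} 142 = \left(0 - 3\right) 142 = \left(-3\right) 142 = -426$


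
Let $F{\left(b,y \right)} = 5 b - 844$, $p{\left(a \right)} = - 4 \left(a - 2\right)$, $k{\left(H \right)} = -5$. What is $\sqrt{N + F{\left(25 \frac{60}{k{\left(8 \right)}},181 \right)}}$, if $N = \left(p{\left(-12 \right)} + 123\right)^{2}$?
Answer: $\sqrt{29697} \approx 172.33$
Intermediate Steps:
$p{\left(a \right)} = 8 - 4 a$ ($p{\left(a \right)} = - 4 \left(-2 + a\right) = 8 - 4 a$)
$F{\left(b,y \right)} = -844 + 5 b$ ($F{\left(b,y \right)} = 5 b - 844 = -844 + 5 b$)
$N = 32041$ ($N = \left(\left(8 - -48\right) + 123\right)^{2} = \left(\left(8 + 48\right) + 123\right)^{2} = \left(56 + 123\right)^{2} = 179^{2} = 32041$)
$\sqrt{N + F{\left(25 \frac{60}{k{\left(8 \right)}},181 \right)}} = \sqrt{32041 + \left(-844 + 5 \cdot 25 \frac{60}{-5}\right)} = \sqrt{32041 + \left(-844 + 5 \cdot 25 \cdot 60 \left(- \frac{1}{5}\right)\right)} = \sqrt{32041 + \left(-844 + 5 \cdot 25 \left(-12\right)\right)} = \sqrt{32041 + \left(-844 + 5 \left(-300\right)\right)} = \sqrt{32041 - 2344} = \sqrt{29697}$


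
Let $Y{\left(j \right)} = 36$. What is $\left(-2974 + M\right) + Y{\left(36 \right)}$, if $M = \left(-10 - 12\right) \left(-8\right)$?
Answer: $-2762$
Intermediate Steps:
$M = 176$ ($M = \left(-22\right) \left(-8\right) = 176$)
$\left(-2974 + M\right) + Y{\left(36 \right)} = \left(-2974 + 176\right) + 36 = -2798 + 36 = -2762$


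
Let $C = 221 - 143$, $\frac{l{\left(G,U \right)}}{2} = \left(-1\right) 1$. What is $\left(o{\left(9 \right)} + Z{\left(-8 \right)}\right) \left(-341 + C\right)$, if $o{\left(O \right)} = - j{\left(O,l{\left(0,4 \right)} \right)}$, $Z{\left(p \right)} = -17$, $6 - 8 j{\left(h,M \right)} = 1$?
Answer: $\frac{37083}{8} \approx 4635.4$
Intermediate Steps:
$l{\left(G,U \right)} = -2$ ($l{\left(G,U \right)} = 2 \left(\left(-1\right) 1\right) = 2 \left(-1\right) = -2$)
$j{\left(h,M \right)} = \frac{5}{8}$ ($j{\left(h,M \right)} = \frac{3}{4} - \frac{1}{8} = \frac{5}{8}$)
$C = 78$
$o{\left(O \right)} = - \frac{5}{8}$ ($o{\left(O \right)} = \left(-1\right) \frac{5}{8} = - \frac{5}{8}$)
$\left(o{\left(9 \right)} + Z{\left(-8 \right)}\right) \left(-341 + C\right) = \left(- \frac{5}{8} - 17\right) \left(-341 + 78\right) = \left(- \frac{141}{8}\right) \left(-263\right) = \frac{37083}{8}$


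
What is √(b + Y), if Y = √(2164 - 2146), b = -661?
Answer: √(-661 + 3*√2) ≈ 25.627*I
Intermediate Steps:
Y = 3*√2 (Y = √18 = 3*√2 ≈ 4.2426)
√(b + Y) = √(-661 + 3*√2)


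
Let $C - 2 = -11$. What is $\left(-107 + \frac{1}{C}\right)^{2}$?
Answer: $\frac{929296}{81} \approx 11473.0$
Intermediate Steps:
$C = -9$ ($C = 2 - 11 = -9$)
$\left(-107 + \frac{1}{C}\right)^{2} = \left(-107 + \frac{1}{-9}\right)^{2} = \left(-107 - \frac{1}{9}\right)^{2} = \left(- \frac{964}{9}\right)^{2} = \frac{929296}{81}$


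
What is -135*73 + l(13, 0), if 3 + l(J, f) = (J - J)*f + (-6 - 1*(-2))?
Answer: -9862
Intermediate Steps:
l(J, f) = -7 (l(J, f) = -3 + ((J - J)*f + (-6 - 1*(-2))) = -3 + (0*f + (-6 + 2)) = -3 + (0 - 4) = -3 - 4 = -7)
-135*73 + l(13, 0) = -135*73 - 7 = -9855 - 7 = -9862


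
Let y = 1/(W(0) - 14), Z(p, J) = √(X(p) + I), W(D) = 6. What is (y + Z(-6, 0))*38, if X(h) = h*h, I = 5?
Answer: -19/4 + 38*√41 ≈ 238.57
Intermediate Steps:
X(h) = h²
Z(p, J) = √(5 + p²) (Z(p, J) = √(p² + 5) = √(5 + p²))
y = -⅛ (y = 1/(6 - 14) = 1/(-8) = -⅛ ≈ -0.12500)
(y + Z(-6, 0))*38 = (-⅛ + √(5 + (-6)²))*38 = (-⅛ + √(5 + 36))*38 = (-⅛ + √41)*38 = -19/4 + 38*√41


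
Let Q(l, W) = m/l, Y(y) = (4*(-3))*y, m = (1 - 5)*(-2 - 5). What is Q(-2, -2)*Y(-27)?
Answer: -4536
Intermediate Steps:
m = 28 (m = -4*(-7) = 28)
Y(y) = -12*y
Q(l, W) = 28/l
Q(-2, -2)*Y(-27) = (28/(-2))*(-12*(-27)) = (28*(-½))*324 = -14*324 = -4536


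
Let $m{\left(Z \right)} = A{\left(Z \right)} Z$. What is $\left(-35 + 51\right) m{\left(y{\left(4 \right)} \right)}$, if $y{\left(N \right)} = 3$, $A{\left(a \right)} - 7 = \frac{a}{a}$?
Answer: $384$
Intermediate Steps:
$A{\left(a \right)} = 8$ ($A{\left(a \right)} = 7 + \frac{a}{a} = 7 + 1 = 8$)
$m{\left(Z \right)} = 8 Z$
$\left(-35 + 51\right) m{\left(y{\left(4 \right)} \right)} = \left(-35 + 51\right) 8 \cdot 3 = 16 \cdot 24 = 384$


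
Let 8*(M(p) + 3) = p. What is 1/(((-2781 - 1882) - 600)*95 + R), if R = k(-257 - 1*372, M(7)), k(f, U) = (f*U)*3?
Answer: -8/3967801 ≈ -2.0162e-6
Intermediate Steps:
M(p) = -3 + p/8
k(f, U) = 3*U*f (k(f, U) = (U*f)*3 = 3*U*f)
R = 32079/8 (R = 3*(-3 + (1/8)*7)*(-257 - 1*372) = 3*(-3 + 7/8)*(-257 - 372) = 3*(-17/8)*(-629) = 32079/8 ≈ 4009.9)
1/(((-2781 - 1882) - 600)*95 + R) = 1/(((-2781 - 1882) - 600)*95 + 32079/8) = 1/((-4663 - 600)*95 + 32079/8) = 1/(-5263*95 + 32079/8) = 1/(-499985 + 32079/8) = 1/(-3967801/8) = -8/3967801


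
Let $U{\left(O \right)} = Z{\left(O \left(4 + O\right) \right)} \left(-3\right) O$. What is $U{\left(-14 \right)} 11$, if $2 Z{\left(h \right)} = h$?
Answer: $32340$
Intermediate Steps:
$Z{\left(h \right)} = \frac{h}{2}$
$U{\left(O \right)} = - \frac{3 O^{2} \left(4 + O\right)}{2}$ ($U{\left(O \right)} = \frac{O \left(4 + O\right)}{2} \left(-3\right) O = - \frac{3 O \left(4 + O\right)}{2} O = - \frac{3 O^{2} \left(4 + O\right)}{2}$)
$U{\left(-14 \right)} 11 = \frac{3 \left(-14\right)^{2} \left(-4 - -14\right)}{2} \cdot 11 = \frac{3}{2} \cdot 196 \left(-4 + 14\right) 11 = \frac{3}{2} \cdot 196 \cdot 10 \cdot 11 = 2940 \cdot 11 = 32340$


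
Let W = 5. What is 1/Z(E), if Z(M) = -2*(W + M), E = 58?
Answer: -1/126 ≈ -0.0079365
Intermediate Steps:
Z(M) = -10 - 2*M (Z(M) = -2*(5 + M) = -10 - 2*M)
1/Z(E) = 1/(-10 - 2*58) = 1/(-10 - 116) = 1/(-126) = -1/126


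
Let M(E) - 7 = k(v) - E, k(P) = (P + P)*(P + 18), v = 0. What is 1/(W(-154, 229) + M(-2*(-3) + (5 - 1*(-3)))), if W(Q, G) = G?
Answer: 1/222 ≈ 0.0045045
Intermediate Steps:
k(P) = 2*P*(18 + P) (k(P) = (2*P)*(18 + P) = 2*P*(18 + P))
M(E) = 7 - E (M(E) = 7 + (2*0*(18 + 0) - E) = 7 + (2*0*18 - E) = 7 + (0 - E) = 7 - E)
1/(W(-154, 229) + M(-2*(-3) + (5 - 1*(-3)))) = 1/(229 + (7 - (-2*(-3) + (5 - 1*(-3))))) = 1/(229 + (7 - (6 + (5 + 3)))) = 1/(229 + (7 - (6 + 8))) = 1/(229 + (7 - 1*14)) = 1/(229 + (7 - 14)) = 1/(229 - 7) = 1/222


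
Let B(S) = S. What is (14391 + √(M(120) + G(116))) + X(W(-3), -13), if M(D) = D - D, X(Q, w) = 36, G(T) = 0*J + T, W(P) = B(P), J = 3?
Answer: 14427 + 2*√29 ≈ 14438.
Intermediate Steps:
W(P) = P
G(T) = T (G(T) = 0*3 + T = 0 + T = T)
M(D) = 0
(14391 + √(M(120) + G(116))) + X(W(-3), -13) = (14391 + √(0 + 116)) + 36 = (14391 + √116) + 36 = (14391 + 2*√29) + 36 = 14427 + 2*√29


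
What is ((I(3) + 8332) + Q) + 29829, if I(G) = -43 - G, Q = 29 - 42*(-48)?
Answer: 40160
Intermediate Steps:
Q = 2045 (Q = 29 + 2016 = 2045)
((I(3) + 8332) + Q) + 29829 = (((-43 - 1*3) + 8332) + 2045) + 29829 = (((-43 - 3) + 8332) + 2045) + 29829 = ((-46 + 8332) + 2045) + 29829 = (8286 + 2045) + 29829 = 10331 + 29829 = 40160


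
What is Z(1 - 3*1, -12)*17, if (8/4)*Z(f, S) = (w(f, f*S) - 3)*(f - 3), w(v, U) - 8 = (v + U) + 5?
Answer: -1360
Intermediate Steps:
w(v, U) = 13 + U + v (w(v, U) = 8 + ((v + U) + 5) = 8 + ((U + v) + 5) = 8 + (5 + U + v) = 13 + U + v)
Z(f, S) = (-3 + f)*(10 + f + S*f)/2 (Z(f, S) = (((13 + f*S + f) - 3)*(f - 3))/2 = (((13 + S*f + f) - 3)*(-3 + f))/2 = (((13 + f + S*f) - 3)*(-3 + f))/2 = ((10 + f + S*f)*(-3 + f))/2 = ((-3 + f)*(10 + f + S*f))/2 = (-3 + f)*(10 + f + S*f)/2)
Z(1 - 3*1, -12)*17 = (-15 - 3*(1 - 3*1) + (1 - 3*1)*(13 + (1 - 3*1) - 12*(1 - 3*1))/2 - 3/2*(-12)*(1 - 3*1))*17 = (-15 - 3*(1 - 3) + (1 - 3)*(13 + (1 - 3) - 12*(1 - 3))/2 - 3/2*(-12)*(1 - 3))*17 = (-15 - 3*(-2) + (½)*(-2)*(13 - 2 - 12*(-2)) - 3/2*(-12)*(-2))*17 = (-15 + 6 + (½)*(-2)*(13 - 2 + 24) - 36)*17 = (-15 + 6 + (½)*(-2)*35 - 36)*17 = (-15 + 6 - 35 - 36)*17 = -80*17 = -1360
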